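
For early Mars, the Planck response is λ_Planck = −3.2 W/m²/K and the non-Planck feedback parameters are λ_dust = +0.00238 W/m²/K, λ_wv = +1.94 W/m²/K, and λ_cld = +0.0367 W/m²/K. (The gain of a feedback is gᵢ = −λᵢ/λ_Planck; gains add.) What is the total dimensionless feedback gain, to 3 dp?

Convert to gains: g_dust = 0.00238/3.2 = 0.000744; g_wv = 1.94/3.2 = 0.6062; g_cld = 0.0367/3.2 = 0.01147.
Total gain g = 0.618414.

0.618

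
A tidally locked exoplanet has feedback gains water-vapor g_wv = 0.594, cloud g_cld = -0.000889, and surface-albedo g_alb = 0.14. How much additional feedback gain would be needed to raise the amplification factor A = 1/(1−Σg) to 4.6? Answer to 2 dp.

0.05

Current total gain = 0.733111.
Target gain for A = 4.6: g* = 1 − 1/4.6 = 0.7826.
Additional gain needed = 0.7826 − 0.733111 = 0.05.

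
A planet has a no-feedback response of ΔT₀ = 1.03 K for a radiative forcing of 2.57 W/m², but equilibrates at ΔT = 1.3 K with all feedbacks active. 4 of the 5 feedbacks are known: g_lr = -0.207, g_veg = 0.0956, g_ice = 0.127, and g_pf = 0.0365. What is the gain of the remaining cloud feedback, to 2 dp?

Amplification A = ΔT/ΔT₀ = 1.3/1.03 = 1.262.
Total gain g = 1 − 1/A = 1 − 1/1.262 = 0.2076.
Known gains sum to -0.207 + 0.0956 + 0.127 + 0.0365 = 0.0521.
g_cld = 0.2076 − 0.0521 = 0.16.

0.16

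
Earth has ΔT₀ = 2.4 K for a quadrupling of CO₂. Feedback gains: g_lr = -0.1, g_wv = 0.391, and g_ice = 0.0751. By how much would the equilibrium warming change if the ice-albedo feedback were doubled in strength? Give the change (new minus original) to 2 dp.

0.51 K

Original: g = 0.3661, ΔT = 2.4/(1−0.3661) = 3.7861 K.
With doubled ice-albedo: g' = 0.4412, ΔT' = 2.4/(1−0.4412) = 4.2949 K.
Change = 4.2949 − 3.7861 = 0.51 K.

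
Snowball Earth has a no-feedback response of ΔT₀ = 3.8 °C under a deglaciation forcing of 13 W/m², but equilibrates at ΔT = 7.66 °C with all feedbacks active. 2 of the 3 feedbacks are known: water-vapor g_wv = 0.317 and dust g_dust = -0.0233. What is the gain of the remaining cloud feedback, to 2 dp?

0.21

Amplification A = ΔT/ΔT₀ = 7.66/3.8 = 2.016.
Total gain g = 1 − 1/A = 1 − 1/2.016 = 0.504.
Known gains sum to 0.317 − 0.0233 = 0.2937.
g_cld = 0.504 − 0.2937 = 0.21.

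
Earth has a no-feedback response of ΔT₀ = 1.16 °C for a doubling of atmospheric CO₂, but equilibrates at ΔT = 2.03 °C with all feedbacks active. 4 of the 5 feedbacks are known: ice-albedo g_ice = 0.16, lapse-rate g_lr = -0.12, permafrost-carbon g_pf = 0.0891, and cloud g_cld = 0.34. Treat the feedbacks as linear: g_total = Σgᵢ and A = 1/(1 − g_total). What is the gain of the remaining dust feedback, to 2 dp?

-0.04

Amplification A = ΔT/ΔT₀ = 2.03/1.16 = 1.75.
Total gain g = 1 − 1/A = 1 − 1/1.75 = 0.4286.
Known gains sum to 0.16 − 0.12 + 0.0891 + 0.34 = 0.4691.
g_dust = 0.4286 − 0.4691 = -0.04.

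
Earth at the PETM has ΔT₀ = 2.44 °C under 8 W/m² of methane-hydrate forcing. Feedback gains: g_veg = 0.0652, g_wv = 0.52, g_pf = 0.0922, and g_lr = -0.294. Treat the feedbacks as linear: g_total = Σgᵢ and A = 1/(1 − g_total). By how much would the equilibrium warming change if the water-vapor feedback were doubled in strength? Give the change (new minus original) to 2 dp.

Original: g = 0.3834, ΔT = 2.44/(1−0.3834) = 3.9572 °C.
With doubled water-vapor: g' = 0.9034, ΔT' = 2.44/(1−0.9034) = 25.2588 °C.
Change = 25.2588 − 3.9572 = 21.30 °C.

21.30 °C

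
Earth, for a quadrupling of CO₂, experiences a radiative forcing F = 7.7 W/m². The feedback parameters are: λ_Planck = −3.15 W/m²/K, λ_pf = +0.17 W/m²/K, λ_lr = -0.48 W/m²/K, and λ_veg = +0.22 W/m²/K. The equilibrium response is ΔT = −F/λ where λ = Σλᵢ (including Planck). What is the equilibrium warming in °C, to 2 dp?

2.38 °C

Net feedback parameter λ = (−3.15) + (+0.17) + (-0.48) + (+0.22) = -3.24 W/m²/K.
ΔT = −F/λ = −7.7/(-3.24) = 2.38 °C.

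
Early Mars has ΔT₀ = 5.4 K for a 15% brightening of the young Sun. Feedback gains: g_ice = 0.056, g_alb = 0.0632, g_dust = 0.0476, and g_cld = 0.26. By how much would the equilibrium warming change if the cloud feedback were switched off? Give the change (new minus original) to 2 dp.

-2.94 K

Original: g = 0.4268, ΔT = 5.4/(1−0.4268) = 9.4208 K.
Without cloud: g' = 0.1668, ΔT' = 5.4/(1−0.1668) = 6.4810 K.
Change = 6.4810 − 9.4208 = -2.94 K.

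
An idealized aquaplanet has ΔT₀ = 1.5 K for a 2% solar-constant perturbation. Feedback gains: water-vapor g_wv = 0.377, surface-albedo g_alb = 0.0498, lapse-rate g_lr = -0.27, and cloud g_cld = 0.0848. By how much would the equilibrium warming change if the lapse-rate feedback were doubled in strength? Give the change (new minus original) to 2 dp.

Original: g = 0.2416, ΔT = 1.5/(1−0.2416) = 1.9778 K.
With doubled lapse-rate: g' = -0.0284, ΔT' = 1.5/(1+0.0284) = 1.4586 K.
Change = 1.4586 − 1.9778 = -0.52 K.

-0.52 K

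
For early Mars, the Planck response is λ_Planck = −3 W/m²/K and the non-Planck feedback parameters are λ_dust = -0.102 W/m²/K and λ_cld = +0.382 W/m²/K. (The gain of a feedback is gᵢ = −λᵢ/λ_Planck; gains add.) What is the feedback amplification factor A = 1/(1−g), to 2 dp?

1.10

Convert to gains: g_dust = -0.102/3 = -0.034; g_cld = 0.382/3 = 0.1273.
Total gain g = 0.0933.
A = 1/(1 − 0.0933) = 1.10.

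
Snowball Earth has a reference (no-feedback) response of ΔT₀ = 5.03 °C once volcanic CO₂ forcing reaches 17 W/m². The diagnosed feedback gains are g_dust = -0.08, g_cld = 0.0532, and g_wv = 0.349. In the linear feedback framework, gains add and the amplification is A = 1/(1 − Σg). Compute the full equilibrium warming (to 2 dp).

Total gain g = -0.08 + 0.0532 + 0.349 = 0.3222.
Amplification A = 1/(1 − 0.3222) = 1.475.
ΔT = 5.03 × 1.475 = 7.42 °C.

7.42 °C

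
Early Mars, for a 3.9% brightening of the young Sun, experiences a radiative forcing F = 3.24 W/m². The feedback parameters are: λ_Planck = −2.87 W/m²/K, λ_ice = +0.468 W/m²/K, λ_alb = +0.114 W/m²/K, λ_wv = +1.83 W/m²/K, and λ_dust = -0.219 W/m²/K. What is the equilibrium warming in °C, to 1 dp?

4.8 °C

Net feedback parameter λ = (−2.87) + (+0.468) + (+0.114) + (+1.83) + (-0.219) = -0.677 W/m²/K.
ΔT = −F/λ = −3.24/(-0.677) = 4.8 °C.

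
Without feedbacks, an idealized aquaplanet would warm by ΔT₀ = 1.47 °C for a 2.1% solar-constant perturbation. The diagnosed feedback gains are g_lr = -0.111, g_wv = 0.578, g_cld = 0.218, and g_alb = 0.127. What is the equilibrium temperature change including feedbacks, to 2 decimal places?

7.82 °C

Total gain g = -0.111 + 0.578 + 0.218 + 0.127 = 0.812.
Amplification A = 1/(1 − 0.812) = 5.319.
ΔT = 1.47 × 5.319 = 7.82 °C.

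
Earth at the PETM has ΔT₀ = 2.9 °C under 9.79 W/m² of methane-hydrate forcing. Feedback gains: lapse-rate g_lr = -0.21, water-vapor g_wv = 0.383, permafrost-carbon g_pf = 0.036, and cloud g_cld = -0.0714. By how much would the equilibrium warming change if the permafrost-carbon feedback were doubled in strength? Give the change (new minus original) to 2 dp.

0.15 °C

Original: g = 0.1376, ΔT = 2.9/(1−0.1376) = 3.3627 °C.
With doubled permafrost-carbon: g' = 0.1736, ΔT' = 2.9/(1−0.1736) = 3.5092 °C.
Change = 3.5092 − 3.3627 = 0.15 °C.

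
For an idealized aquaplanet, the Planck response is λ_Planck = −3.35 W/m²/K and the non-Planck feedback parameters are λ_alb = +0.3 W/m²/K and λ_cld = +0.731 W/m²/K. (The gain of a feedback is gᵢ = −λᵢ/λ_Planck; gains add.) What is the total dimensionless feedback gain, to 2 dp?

Convert to gains: g_alb = 0.3/3.35 = 0.08955; g_cld = 0.731/3.35 = 0.2182.
Total gain g = 0.30775.

0.31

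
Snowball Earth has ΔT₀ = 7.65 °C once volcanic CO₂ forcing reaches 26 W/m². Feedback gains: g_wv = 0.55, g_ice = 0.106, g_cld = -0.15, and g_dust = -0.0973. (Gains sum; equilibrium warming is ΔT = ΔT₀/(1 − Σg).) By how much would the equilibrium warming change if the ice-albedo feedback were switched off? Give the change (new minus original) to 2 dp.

-1.97 °C

Original: g = 0.4087, ΔT = 7.65/(1−0.4087) = 12.9376 °C.
Without ice-albedo: g' = 0.3027, ΔT' = 7.65/(1−0.3027) = 10.9709 °C.
Change = 10.9709 − 12.9376 = -1.97 °C.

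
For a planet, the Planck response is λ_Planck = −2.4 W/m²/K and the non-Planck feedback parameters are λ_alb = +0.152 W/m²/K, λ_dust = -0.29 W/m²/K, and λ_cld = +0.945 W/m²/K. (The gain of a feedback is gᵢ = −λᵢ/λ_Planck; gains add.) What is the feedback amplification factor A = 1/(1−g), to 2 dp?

Convert to gains: g_alb = 0.152/2.4 = 0.06333; g_dust = -0.29/2.4 = -0.1208; g_cld = 0.945/2.4 = 0.3937.
Total gain g = 0.33623.
A = 1/(1 − 0.33623) = 1.51.

1.51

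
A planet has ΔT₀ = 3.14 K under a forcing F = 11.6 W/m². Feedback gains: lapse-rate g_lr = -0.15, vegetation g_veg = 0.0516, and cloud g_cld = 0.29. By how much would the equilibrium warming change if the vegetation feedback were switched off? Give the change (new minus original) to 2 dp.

-0.23 K

Original: g = 0.1916, ΔT = 3.14/(1−0.1916) = 3.8842 K.
Without vegetation: g' = 0.14, ΔT' = 3.14/(1−0.14) = 3.6512 K.
Change = 3.6512 − 3.8842 = -0.23 K.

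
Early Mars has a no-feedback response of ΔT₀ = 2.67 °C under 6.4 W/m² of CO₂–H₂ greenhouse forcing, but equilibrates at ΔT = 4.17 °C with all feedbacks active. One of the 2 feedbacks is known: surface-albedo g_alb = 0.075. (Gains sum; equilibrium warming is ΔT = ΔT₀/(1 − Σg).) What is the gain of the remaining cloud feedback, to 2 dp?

Amplification A = ΔT/ΔT₀ = 4.17/2.67 = 1.562.
Total gain g = 1 − 1/A = 1 − 1/1.562 = 0.3598.
The known gain is 0.075.
g_cld = 0.3598 − 0.075 = 0.28.

0.28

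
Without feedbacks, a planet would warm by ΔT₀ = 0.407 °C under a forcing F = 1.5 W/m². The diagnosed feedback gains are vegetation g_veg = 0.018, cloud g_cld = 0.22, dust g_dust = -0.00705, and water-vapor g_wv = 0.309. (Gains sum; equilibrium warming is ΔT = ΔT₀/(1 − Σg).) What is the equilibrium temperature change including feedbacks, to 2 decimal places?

0.88 °C

Total gain g = 0.018 + 0.22 − 0.00705 + 0.309 = 0.53995.
Amplification A = 1/(1 − 0.53995) = 2.174.
ΔT = 0.407 × 2.174 = 0.88 °C.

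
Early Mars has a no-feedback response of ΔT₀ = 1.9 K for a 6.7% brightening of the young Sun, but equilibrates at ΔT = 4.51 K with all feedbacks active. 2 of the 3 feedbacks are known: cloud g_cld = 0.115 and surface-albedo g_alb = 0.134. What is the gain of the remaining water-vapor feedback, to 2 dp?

0.33

Amplification A = ΔT/ΔT₀ = 4.51/1.9 = 2.374.
Total gain g = 1 − 1/A = 1 − 1/2.374 = 0.5788.
Known gains sum to 0.115 + 0.134 = 0.249.
g_wv = 0.5788 − 0.249 = 0.33.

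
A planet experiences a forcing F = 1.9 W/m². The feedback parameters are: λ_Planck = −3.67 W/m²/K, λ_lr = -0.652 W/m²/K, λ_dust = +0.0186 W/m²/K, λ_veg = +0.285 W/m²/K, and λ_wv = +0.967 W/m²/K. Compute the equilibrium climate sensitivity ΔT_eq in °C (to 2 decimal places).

0.62 °C

Net feedback parameter λ = (−3.67) + (-0.652) + (+0.0186) + (+0.285) + (+0.967) = -3.0514 W/m²/K.
ΔT = −F/λ = −1.9/(-3.0514) = 0.62 °C.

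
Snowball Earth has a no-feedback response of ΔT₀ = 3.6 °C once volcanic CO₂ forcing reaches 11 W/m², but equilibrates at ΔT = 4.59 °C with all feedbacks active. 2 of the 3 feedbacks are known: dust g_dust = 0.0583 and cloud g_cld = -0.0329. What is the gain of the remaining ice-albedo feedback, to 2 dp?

0.19

Amplification A = ΔT/ΔT₀ = 4.59/3.6 = 1.275.
Total gain g = 1 − 1/A = 1 − 1/1.275 = 0.2157.
Known gains sum to 0.0583 − 0.0329 = 0.0254.
g_ice = 0.2157 − 0.0254 = 0.19.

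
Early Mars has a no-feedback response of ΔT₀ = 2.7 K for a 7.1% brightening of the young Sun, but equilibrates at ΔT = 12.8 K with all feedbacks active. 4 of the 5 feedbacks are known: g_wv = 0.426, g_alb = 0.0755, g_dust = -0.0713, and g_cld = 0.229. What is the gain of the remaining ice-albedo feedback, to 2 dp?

Amplification A = ΔT/ΔT₀ = 12.8/2.7 = 4.741.
Total gain g = 1 − 1/A = 1 − 1/4.741 = 0.7891.
Known gains sum to 0.426 + 0.0755 − 0.0713 + 0.229 = 0.6592.
g_ice = 0.7891 − 0.6592 = 0.13.

0.13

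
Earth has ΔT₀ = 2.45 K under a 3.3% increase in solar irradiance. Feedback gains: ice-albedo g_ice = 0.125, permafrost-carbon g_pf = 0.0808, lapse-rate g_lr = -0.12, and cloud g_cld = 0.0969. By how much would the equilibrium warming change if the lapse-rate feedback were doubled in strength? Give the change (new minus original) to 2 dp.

-0.38 K

Original: g = 0.1827, ΔT = 2.45/(1−0.1827) = 2.9977 K.
With doubled lapse-rate: g' = 0.0627, ΔT' = 2.45/(1−0.0627) = 2.6139 K.
Change = 2.6139 − 2.9977 = -0.38 K.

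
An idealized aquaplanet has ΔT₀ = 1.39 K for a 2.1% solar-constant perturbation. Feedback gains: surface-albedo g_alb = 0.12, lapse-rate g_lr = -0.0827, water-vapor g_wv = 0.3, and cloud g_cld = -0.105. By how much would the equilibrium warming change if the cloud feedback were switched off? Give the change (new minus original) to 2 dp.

0.29 K

Original: g = 0.2323, ΔT = 1.39/(1−0.2323) = 1.8106 K.
Without cloud: g' = 0.3373, ΔT' = 1.39/(1−0.3373) = 2.0975 K.
Change = 2.0975 − 1.8106 = 0.29 K.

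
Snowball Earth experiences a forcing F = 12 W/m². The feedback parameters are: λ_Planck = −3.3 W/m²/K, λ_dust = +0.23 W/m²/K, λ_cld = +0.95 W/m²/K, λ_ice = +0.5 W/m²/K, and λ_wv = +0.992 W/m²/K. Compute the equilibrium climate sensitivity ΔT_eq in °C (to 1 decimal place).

Net feedback parameter λ = (−3.3) + (+0.23) + (+0.95) + (+0.5) + (+0.992) = -0.628 W/m²/K.
ΔT = −F/λ = −12/(-0.628) = 19.1 °C.

19.1 °C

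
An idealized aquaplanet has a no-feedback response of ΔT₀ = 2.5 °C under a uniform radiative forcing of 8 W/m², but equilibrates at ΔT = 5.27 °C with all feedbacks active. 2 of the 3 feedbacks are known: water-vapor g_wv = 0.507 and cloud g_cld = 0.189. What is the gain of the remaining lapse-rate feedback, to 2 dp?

Amplification A = ΔT/ΔT₀ = 5.27/2.5 = 2.108.
Total gain g = 1 − 1/A = 1 − 1/2.108 = 0.5256.
Known gains sum to 0.507 + 0.189 = 0.696.
g_lr = 0.5256 − 0.696 = -0.17.

-0.17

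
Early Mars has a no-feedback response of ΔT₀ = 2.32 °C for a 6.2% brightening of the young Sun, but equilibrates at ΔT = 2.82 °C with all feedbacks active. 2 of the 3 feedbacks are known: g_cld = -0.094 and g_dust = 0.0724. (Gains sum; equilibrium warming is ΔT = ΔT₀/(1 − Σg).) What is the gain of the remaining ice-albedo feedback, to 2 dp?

0.20

Amplification A = ΔT/ΔT₀ = 2.82/2.32 = 1.216.
Total gain g = 1 − 1/A = 1 − 1/1.216 = 0.1776.
Known gains sum to -0.094 + 0.0724 = -0.0216.
g_ice = 0.1776 + 0.0216 = 0.20.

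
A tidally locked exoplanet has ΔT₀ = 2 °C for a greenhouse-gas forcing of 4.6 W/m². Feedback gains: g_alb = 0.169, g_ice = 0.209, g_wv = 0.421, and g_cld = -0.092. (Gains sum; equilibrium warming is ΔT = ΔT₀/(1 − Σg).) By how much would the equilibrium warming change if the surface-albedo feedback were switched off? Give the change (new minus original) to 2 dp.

-2.50 °C

Original: g = 0.707, ΔT = 2/(1−0.707) = 6.8259 °C.
Without surface-albedo: g' = 0.538, ΔT' = 2/(1−0.538) = 4.3290 °C.
Change = 4.3290 − 6.8259 = -2.50 °C.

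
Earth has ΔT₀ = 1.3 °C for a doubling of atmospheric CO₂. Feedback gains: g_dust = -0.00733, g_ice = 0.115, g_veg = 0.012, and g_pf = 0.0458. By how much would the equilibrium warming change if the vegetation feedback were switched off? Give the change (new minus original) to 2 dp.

-0.02 °C

Original: g = 0.16547, ΔT = 1.3/(1−0.16547) = 1.5578 °C.
Without vegetation: g' = 0.15347, ΔT' = 1.3/(1−0.15347) = 1.5357 °C.
Change = 1.5357 − 1.5578 = -0.02 °C.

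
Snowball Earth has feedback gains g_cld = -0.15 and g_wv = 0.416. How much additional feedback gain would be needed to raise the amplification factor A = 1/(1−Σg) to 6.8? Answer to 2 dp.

Current total gain = 0.266.
Target gain for A = 6.8: g* = 1 − 1/6.8 = 0.8529.
Additional gain needed = 0.8529 − 0.266 = 0.59.

0.59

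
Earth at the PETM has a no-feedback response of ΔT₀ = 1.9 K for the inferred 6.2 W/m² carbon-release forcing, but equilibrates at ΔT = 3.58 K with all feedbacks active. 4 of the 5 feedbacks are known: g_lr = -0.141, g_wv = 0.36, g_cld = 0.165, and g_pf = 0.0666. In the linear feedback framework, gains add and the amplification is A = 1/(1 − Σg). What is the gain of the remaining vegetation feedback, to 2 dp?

Amplification A = ΔT/ΔT₀ = 3.58/1.9 = 1.884.
Total gain g = 1 − 1/A = 1 − 1/1.884 = 0.4692.
Known gains sum to -0.141 + 0.36 + 0.165 + 0.0666 = 0.4506.
g_veg = 0.4692 − 0.4506 = 0.02.

0.02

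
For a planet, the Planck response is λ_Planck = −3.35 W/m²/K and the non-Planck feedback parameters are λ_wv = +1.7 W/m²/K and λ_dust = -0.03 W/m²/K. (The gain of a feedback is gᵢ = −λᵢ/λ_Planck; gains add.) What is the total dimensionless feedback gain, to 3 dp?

Convert to gains: g_wv = 1.7/3.35 = 0.5075; g_dust = -0.03/3.35 = -0.008955.
Total gain g = 0.498545.

0.499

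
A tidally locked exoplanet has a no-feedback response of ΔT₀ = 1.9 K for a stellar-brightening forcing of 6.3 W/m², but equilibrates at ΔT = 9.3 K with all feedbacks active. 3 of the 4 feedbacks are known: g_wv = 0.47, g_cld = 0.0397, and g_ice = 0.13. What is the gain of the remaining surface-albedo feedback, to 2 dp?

0.16

Amplification A = ΔT/ΔT₀ = 9.3/1.9 = 4.895.
Total gain g = 1 − 1/A = 1 − 1/4.895 = 0.7957.
Known gains sum to 0.47 + 0.0397 + 0.13 = 0.6397.
g_alb = 0.7957 − 0.6397 = 0.16.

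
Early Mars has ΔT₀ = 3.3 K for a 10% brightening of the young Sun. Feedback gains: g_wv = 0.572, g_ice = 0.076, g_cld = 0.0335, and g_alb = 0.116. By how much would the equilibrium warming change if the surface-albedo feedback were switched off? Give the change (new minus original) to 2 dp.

Original: g = 0.7975, ΔT = 3.3/(1−0.7975) = 16.2963 K.
Without surface-albedo: g' = 0.6815, ΔT' = 3.3/(1−0.6815) = 10.3611 K.
Change = 10.3611 − 16.2963 = -5.94 K.

-5.94 K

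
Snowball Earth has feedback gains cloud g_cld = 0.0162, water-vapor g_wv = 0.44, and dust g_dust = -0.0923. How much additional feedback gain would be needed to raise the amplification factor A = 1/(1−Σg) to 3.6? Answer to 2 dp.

0.36

Current total gain = 0.3639.
Target gain for A = 3.6: g* = 1 − 1/3.6 = 0.7222.
Additional gain needed = 0.7222 − 0.3639 = 0.36.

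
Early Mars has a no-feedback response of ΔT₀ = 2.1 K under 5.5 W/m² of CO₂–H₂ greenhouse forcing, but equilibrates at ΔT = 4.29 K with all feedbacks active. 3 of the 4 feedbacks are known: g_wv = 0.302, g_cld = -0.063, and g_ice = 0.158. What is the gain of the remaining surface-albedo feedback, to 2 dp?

0.11

Amplification A = ΔT/ΔT₀ = 4.29/2.1 = 2.043.
Total gain g = 1 − 1/A = 1 − 1/2.043 = 0.5105.
Known gains sum to 0.302 − 0.063 + 0.158 = 0.397.
g_alb = 0.5105 − 0.397 = 0.11.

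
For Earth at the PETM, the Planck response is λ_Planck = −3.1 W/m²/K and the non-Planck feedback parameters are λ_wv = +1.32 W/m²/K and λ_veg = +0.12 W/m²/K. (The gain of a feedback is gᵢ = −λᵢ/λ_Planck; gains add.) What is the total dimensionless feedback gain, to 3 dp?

0.465

Convert to gains: g_wv = 1.32/3.1 = 0.4258; g_veg = 0.12/3.1 = 0.03871.
Total gain g = 0.46451.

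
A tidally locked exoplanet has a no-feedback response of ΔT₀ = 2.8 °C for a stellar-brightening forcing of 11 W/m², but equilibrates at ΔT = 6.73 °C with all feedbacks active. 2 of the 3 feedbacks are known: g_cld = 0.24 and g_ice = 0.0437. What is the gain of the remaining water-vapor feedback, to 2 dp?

0.30

Amplification A = ΔT/ΔT₀ = 6.73/2.8 = 2.404.
Total gain g = 1 − 1/A = 1 − 1/2.404 = 0.584.
Known gains sum to 0.24 + 0.0437 = 0.2837.
g_wv = 0.584 − 0.2837 = 0.30.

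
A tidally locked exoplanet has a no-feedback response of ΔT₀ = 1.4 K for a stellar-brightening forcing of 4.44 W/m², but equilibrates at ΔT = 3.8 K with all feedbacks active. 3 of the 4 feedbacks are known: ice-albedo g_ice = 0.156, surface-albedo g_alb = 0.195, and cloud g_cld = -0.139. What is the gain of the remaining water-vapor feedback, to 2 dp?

Amplification A = ΔT/ΔT₀ = 3.8/1.4 = 2.714.
Total gain g = 1 − 1/A = 1 − 1/2.714 = 0.6315.
Known gains sum to 0.156 + 0.195 − 0.139 = 0.212.
g_wv = 0.6315 − 0.212 = 0.42.

0.42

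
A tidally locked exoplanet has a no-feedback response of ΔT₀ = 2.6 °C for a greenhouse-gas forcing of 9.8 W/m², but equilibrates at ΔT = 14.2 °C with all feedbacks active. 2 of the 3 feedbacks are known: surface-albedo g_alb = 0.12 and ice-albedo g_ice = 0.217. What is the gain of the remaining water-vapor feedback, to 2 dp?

0.48

Amplification A = ΔT/ΔT₀ = 14.2/2.6 = 5.462.
Total gain g = 1 − 1/A = 1 − 1/5.462 = 0.8169.
Known gains sum to 0.12 + 0.217 = 0.337.
g_wv = 0.8169 − 0.337 = 0.48.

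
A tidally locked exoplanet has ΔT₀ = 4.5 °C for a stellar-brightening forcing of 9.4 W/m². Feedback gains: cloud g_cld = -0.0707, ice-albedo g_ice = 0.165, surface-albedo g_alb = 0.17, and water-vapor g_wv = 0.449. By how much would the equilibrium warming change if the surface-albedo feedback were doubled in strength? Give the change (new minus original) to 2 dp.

22.86 °C

Original: g = 0.7133, ΔT = 4.5/(1−0.7133) = 15.6958 °C.
With doubled surface-albedo: g' = 0.8833, ΔT' = 4.5/(1−0.8833) = 38.5604 °C.
Change = 38.5604 − 15.6958 = 22.86 °C.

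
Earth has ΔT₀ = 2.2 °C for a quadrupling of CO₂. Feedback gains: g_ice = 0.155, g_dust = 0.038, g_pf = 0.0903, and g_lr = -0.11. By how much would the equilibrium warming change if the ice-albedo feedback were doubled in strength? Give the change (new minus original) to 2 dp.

Original: g = 0.1733, ΔT = 2.2/(1−0.1733) = 2.6612 °C.
With doubled ice-albedo: g' = 0.3283, ΔT' = 2.2/(1−0.3283) = 3.2753 °C.
Change = 3.2753 − 2.6612 = 0.61 °C.

0.61 °C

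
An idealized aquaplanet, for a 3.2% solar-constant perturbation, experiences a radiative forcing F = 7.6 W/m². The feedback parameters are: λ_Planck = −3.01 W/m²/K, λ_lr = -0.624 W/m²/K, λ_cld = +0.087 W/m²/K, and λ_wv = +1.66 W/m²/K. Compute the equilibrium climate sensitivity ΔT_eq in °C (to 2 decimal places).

4.03 °C

Net feedback parameter λ = (−3.01) + (-0.624) + (+0.087) + (+1.66) = -1.887 W/m²/K.
ΔT = −F/λ = −7.6/(-1.887) = 4.03 °C.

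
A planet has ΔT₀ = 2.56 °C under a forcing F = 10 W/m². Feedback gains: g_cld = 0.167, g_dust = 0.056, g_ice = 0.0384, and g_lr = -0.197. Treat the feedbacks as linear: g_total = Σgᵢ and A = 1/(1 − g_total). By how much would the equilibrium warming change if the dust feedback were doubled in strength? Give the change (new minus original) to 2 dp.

0.17 °C

Original: g = 0.0644, ΔT = 2.56/(1−0.0644) = 2.7362 °C.
With doubled dust: g' = 0.1204, ΔT' = 2.56/(1−0.1204) = 2.9104 °C.
Change = 2.9104 − 2.7362 = 0.17 °C.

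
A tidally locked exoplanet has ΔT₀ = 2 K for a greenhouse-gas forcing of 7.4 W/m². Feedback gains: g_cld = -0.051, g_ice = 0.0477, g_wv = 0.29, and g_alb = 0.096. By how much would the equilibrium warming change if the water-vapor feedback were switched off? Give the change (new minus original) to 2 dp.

-1.04 K

Original: g = 0.3827, ΔT = 2/(1−0.3827) = 3.2399 K.
Without water-vapor: g' = 0.0927, ΔT' = 2/(1−0.0927) = 2.2043 K.
Change = 2.2043 − 3.2399 = -1.04 K.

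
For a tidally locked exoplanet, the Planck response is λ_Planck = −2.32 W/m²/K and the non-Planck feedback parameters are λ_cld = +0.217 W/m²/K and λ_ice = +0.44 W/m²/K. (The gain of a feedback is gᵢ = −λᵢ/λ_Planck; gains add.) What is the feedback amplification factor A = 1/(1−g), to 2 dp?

Convert to gains: g_cld = 0.217/2.32 = 0.09353; g_ice = 0.44/2.32 = 0.1897.
Total gain g = 0.28323.
A = 1/(1 − 0.28323) = 1.40.

1.40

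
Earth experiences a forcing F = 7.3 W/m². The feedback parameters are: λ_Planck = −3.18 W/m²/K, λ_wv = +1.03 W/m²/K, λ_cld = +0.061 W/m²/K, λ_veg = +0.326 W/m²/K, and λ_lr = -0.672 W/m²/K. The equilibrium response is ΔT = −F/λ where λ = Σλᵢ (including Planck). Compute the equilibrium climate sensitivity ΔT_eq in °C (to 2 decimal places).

Net feedback parameter λ = (−3.18) + (+1.03) + (+0.061) + (+0.326) + (-0.672) = -2.435 W/m²/K.
ΔT = −F/λ = −7.3/(-2.435) = 3.00 °C.

3.00 °C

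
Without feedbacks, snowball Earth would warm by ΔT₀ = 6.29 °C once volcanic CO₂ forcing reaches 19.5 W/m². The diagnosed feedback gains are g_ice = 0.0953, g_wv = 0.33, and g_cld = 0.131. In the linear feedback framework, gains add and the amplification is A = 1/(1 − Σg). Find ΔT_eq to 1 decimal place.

14.2 °C

Total gain g = 0.0953 + 0.33 + 0.131 = 0.5563.
Amplification A = 1/(1 − 0.5563) = 2.254.
ΔT = 6.29 × 2.254 = 14.2 °C.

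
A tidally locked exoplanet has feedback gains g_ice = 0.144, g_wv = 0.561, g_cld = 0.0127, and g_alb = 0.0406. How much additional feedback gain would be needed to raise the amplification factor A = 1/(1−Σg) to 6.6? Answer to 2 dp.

Current total gain = 0.7583.
Target gain for A = 6.6: g* = 1 − 1/6.6 = 0.8485.
Additional gain needed = 0.8485 − 0.7583 = 0.09.

0.09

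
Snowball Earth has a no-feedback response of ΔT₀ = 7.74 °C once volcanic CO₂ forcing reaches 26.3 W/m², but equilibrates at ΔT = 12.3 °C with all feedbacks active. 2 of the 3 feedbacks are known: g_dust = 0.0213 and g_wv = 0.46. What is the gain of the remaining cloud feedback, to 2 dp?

-0.11

Amplification A = ΔT/ΔT₀ = 12.3/7.74 = 1.589.
Total gain g = 1 − 1/A = 1 − 1/1.589 = 0.3707.
Known gains sum to 0.0213 + 0.46 = 0.4813.
g_cld = 0.3707 − 0.4813 = -0.11.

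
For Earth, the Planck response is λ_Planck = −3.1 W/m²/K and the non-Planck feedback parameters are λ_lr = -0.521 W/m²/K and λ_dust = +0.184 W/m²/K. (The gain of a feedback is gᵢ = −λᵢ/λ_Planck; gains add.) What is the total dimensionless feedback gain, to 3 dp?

-0.109

Convert to gains: g_lr = -0.521/3.1 = -0.1681; g_dust = 0.184/3.1 = 0.05935.
Total gain g = -0.10875.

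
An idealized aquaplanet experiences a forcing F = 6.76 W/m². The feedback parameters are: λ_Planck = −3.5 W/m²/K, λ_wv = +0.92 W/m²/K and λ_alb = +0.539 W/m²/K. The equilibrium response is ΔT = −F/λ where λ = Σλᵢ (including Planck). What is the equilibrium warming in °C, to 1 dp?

3.3 °C

Net feedback parameter λ = (−3.5) + (+0.92) + (+0.539) = -2.041 W/m²/K.
ΔT = −F/λ = −6.76/(-2.041) = 3.3 °C.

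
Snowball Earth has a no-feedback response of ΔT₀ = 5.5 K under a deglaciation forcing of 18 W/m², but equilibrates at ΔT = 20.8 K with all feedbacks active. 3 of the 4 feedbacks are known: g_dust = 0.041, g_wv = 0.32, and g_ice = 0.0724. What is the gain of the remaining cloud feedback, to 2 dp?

Amplification A = ΔT/ΔT₀ = 20.8/5.5 = 3.782.
Total gain g = 1 − 1/A = 1 − 1/3.782 = 0.7356.
Known gains sum to 0.041 + 0.32 + 0.0724 = 0.4334.
g_cld = 0.7356 − 0.4334 = 0.30.

0.30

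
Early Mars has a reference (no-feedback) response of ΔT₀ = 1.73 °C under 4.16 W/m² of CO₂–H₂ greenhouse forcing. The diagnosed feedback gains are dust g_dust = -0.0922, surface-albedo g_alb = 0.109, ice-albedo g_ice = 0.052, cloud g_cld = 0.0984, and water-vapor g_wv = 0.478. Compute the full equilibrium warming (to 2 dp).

4.88 °C

Total gain g = -0.0922 + 0.109 + 0.052 + 0.0984 + 0.478 = 0.6452.
Amplification A = 1/(1 − 0.6452) = 2.818.
ΔT = 1.73 × 2.818 = 4.88 °C.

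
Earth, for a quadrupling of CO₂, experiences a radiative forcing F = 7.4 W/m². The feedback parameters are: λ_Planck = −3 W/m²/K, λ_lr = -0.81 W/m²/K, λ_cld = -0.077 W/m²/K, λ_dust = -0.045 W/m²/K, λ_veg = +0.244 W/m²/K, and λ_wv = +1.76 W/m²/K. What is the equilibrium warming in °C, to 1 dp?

3.8 °C

Net feedback parameter λ = (−3) + (-0.81) + (-0.077) + (-0.045) + (+0.244) + (+1.76) = -1.928 W/m²/K.
ΔT = −F/λ = −7.4/(-1.928) = 3.8 °C.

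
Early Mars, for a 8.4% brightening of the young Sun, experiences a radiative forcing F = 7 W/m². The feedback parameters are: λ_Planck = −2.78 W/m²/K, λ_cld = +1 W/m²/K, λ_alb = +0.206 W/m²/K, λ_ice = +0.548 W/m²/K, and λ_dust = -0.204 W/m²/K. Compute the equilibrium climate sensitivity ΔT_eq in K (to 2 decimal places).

5.69 K

Net feedback parameter λ = (−2.78) + (+1) + (+0.206) + (+0.548) + (-0.204) = -1.23 W/m²/K.
ΔT = −F/λ = −7/(-1.23) = 5.69 K.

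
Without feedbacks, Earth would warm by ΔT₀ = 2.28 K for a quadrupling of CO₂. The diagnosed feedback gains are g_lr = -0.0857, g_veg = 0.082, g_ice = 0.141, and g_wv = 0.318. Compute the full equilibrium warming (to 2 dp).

4.19 K

Total gain g = -0.0857 + 0.082 + 0.141 + 0.318 = 0.4553.
Amplification A = 1/(1 − 0.4553) = 1.836.
ΔT = 2.28 × 1.836 = 4.19 K.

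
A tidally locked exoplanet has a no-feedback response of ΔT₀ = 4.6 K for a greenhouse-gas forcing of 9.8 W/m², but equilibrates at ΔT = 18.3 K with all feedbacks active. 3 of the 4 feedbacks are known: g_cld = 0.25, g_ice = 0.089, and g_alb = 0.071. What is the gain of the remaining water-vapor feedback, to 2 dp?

0.34

Amplification A = ΔT/ΔT₀ = 18.3/4.6 = 3.978.
Total gain g = 1 − 1/A = 1 − 1/3.978 = 0.7486.
Known gains sum to 0.25 + 0.089 + 0.071 = 0.41.
g_wv = 0.7486 − 0.41 = 0.34.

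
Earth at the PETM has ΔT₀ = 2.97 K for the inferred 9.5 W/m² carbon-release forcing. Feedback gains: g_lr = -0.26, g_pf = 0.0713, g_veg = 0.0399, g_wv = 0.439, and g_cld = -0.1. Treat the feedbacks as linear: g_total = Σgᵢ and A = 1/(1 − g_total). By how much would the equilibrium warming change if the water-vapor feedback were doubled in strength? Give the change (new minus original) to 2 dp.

4.34 K

Original: g = 0.1902, ΔT = 2.97/(1−0.1902) = 3.6676 K.
With doubled water-vapor: g' = 0.6292, ΔT' = 2.97/(1−0.6292) = 8.0097 K.
Change = 8.0097 − 3.6676 = 4.34 K.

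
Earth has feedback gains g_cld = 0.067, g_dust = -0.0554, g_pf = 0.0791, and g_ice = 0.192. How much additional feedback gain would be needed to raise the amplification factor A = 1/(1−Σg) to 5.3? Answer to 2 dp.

0.53

Current total gain = 0.2827.
Target gain for A = 5.3: g* = 1 − 1/5.3 = 0.8113.
Additional gain needed = 0.8113 − 0.2827 = 0.53.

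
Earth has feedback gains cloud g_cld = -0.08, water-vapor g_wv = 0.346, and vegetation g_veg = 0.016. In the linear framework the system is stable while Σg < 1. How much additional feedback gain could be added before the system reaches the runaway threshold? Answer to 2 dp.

0.72

Current total gain = -0.08 + 0.346 + 0.016 = 0.282.
Margin to runaway = 1 − 0.282 = 0.72.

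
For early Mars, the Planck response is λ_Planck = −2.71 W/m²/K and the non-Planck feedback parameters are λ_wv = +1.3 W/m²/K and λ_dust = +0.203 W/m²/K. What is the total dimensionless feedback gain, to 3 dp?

0.555

Convert to gains: g_wv = 1.3/2.71 = 0.4797; g_dust = 0.203/2.71 = 0.07491.
Total gain g = 0.55461.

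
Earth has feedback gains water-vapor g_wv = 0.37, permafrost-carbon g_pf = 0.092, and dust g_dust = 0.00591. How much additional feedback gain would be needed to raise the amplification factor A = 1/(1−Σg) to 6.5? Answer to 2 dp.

0.38

Current total gain = 0.46791.
Target gain for A = 6.5: g* = 1 − 1/6.5 = 0.8462.
Additional gain needed = 0.8462 − 0.46791 = 0.38.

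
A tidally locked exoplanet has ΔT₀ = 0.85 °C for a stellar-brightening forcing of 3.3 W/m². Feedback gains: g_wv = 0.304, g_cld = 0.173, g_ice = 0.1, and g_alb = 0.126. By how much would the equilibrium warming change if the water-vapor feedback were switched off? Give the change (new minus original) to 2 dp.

Original: g = 0.703, ΔT = 0.85/(1−0.703) = 2.8620 °C.
Without water-vapor: g' = 0.399, ΔT' = 0.85/(1−0.399) = 1.4143 °C.
Change = 1.4143 − 2.8620 = -1.45 °C.

-1.45 °C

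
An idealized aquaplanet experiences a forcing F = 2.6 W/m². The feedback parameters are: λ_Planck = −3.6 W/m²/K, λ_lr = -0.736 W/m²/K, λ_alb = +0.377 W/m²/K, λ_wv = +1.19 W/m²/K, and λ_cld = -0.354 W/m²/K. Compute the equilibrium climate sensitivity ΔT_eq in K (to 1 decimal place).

Net feedback parameter λ = (−3.6) + (-0.736) + (+0.377) + (+1.19) + (-0.354) = -3.123 W/m²/K.
ΔT = −F/λ = −2.6/(-3.123) = 0.8 K.

0.8 K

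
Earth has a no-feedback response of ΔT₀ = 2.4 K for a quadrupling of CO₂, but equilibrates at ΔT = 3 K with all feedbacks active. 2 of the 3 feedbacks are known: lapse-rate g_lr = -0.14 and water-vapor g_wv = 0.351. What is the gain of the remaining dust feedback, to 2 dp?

Amplification A = ΔT/ΔT₀ = 3/2.4 = 1.25.
Total gain g = 1 − 1/A = 1 − 1/1.25 = 0.2.
Known gains sum to -0.14 + 0.351 = 0.211.
g_dust = 0.2 − 0.211 = -0.01.

-0.01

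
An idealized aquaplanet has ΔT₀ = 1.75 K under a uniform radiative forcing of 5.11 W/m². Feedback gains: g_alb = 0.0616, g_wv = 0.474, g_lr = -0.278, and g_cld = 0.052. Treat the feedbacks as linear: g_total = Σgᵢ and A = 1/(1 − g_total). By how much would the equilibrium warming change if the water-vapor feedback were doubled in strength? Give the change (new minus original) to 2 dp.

5.55 K

Original: g = 0.3096, ΔT = 1.75/(1−0.3096) = 2.5348 K.
With doubled water-vapor: g' = 0.7836, ΔT' = 1.75/(1−0.7836) = 8.0869 K.
Change = 8.0869 − 2.5348 = 5.55 K.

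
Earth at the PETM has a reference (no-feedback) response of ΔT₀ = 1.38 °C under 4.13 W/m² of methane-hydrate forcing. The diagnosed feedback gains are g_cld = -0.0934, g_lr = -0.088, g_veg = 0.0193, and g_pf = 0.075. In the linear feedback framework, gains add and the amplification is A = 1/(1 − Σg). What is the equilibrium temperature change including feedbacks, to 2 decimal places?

Total gain g = -0.0934 − 0.088 + 0.0193 + 0.075 = -0.0871.
Amplification A = 1/(1 + 0.0871) = 0.9199.
ΔT = 1.38 × 0.9199 = 1.27 °C.

1.27 °C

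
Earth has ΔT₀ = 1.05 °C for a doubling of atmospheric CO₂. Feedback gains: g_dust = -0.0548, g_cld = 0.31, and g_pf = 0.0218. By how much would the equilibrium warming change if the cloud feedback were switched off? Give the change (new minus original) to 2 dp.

-0.44 °C

Original: g = 0.277, ΔT = 1.05/(1−0.277) = 1.4523 °C.
Without cloud: g' = -0.033, ΔT' = 1.05/(1+0.033) = 1.0165 °C.
Change = 1.0165 − 1.4523 = -0.44 °C.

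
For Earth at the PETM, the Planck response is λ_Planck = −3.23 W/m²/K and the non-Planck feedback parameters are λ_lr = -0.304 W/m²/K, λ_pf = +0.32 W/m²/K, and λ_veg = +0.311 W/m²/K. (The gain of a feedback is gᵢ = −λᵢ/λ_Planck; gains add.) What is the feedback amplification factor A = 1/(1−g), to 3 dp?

1.113

Convert to gains: g_lr = -0.304/3.23 = -0.09412; g_pf = 0.32/3.23 = 0.09907; g_veg = 0.311/3.23 = 0.09628.
Total gain g = 0.10123.
A = 1/(1 − 0.10123) = 1.113.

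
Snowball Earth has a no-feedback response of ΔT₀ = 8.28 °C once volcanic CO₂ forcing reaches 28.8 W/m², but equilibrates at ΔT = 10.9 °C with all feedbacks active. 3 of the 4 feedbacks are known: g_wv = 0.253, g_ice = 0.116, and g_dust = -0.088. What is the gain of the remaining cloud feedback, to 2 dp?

Amplification A = ΔT/ΔT₀ = 10.9/8.28 = 1.316.
Total gain g = 1 − 1/A = 1 − 1/1.316 = 0.2401.
Known gains sum to 0.253 + 0.116 − 0.088 = 0.281.
g_cld = 0.2401 − 0.281 = -0.04.

-0.04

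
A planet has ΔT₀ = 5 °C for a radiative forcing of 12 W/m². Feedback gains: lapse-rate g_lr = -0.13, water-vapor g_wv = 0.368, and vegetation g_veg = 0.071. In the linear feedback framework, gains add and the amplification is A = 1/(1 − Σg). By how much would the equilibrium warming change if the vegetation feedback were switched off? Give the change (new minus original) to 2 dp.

Original: g = 0.309, ΔT = 5/(1−0.309) = 7.2359 °C.
Without vegetation: g' = 0.238, ΔT' = 5/(1−0.238) = 6.5617 °C.
Change = 6.5617 − 7.2359 = -0.67 °C.

-0.67 °C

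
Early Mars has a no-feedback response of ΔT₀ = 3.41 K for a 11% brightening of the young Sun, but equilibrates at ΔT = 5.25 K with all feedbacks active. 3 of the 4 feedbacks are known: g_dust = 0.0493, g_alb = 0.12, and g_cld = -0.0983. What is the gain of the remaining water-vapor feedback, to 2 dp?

0.28

Amplification A = ΔT/ΔT₀ = 5.25/3.41 = 1.54.
Total gain g = 1 − 1/A = 1 − 1/1.54 = 0.3506.
Known gains sum to 0.0493 + 0.12 − 0.0983 = 0.071.
g_wv = 0.3506 − 0.071 = 0.28.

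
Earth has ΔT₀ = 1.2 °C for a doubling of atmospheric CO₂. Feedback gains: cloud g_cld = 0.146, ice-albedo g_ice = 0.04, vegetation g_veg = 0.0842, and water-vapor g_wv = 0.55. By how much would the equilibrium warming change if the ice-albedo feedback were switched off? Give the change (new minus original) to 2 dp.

Original: g = 0.8202, ΔT = 1.2/(1−0.8202) = 6.6741 °C.
Without ice-albedo: g' = 0.7802, ΔT' = 1.2/(1−0.7802) = 5.4595 °C.
Change = 5.4595 − 6.6741 = -1.21 °C.

-1.21 °C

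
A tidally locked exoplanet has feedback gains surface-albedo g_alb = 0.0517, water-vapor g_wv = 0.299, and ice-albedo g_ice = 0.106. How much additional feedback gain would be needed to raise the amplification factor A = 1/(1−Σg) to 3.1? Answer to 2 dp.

Current total gain = 0.4567.
Target gain for A = 3.1: g* = 1 − 1/3.1 = 0.6774.
Additional gain needed = 0.6774 − 0.4567 = 0.22.

0.22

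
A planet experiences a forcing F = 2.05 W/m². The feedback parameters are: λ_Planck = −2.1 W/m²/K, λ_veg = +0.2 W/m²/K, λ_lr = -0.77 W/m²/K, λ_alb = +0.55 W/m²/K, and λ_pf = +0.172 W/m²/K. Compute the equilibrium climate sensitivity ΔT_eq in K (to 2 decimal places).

Net feedback parameter λ = (−2.1) + (+0.2) + (-0.77) + (+0.55) + (+0.172) = -1.948 W/m²/K.
ΔT = −F/λ = −2.05/(-1.948) = 1.05 K.

1.05 K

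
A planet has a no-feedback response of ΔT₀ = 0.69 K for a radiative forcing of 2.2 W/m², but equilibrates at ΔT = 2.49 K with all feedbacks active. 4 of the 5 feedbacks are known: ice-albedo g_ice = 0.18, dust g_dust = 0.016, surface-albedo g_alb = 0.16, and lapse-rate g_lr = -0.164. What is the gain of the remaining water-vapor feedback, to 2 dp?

Amplification A = ΔT/ΔT₀ = 2.49/0.69 = 3.609.
Total gain g = 1 − 1/A = 1 − 1/3.609 = 0.7229.
Known gains sum to 0.18 + 0.016 + 0.16 − 0.164 = 0.192.
g_wv = 0.7229 − 0.192 = 0.53.

0.53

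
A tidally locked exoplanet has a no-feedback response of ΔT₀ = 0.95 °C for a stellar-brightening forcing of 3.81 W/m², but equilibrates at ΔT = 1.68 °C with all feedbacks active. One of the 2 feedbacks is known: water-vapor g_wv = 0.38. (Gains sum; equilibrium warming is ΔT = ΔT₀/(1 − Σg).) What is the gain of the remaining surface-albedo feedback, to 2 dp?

0.05

Amplification A = ΔT/ΔT₀ = 1.68/0.95 = 1.768.
Total gain g = 1 − 1/A = 1 − 1/1.768 = 0.4344.
The known gain is 0.38.
g_alb = 0.4344 − 0.38 = 0.05.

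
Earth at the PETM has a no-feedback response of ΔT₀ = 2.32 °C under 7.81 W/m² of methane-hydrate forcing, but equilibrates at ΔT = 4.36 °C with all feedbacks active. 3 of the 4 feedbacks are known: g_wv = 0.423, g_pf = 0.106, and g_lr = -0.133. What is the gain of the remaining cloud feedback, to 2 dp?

0.07

Amplification A = ΔT/ΔT₀ = 4.36/2.32 = 1.879.
Total gain g = 1 − 1/A = 1 − 1/1.879 = 0.4678.
Known gains sum to 0.423 + 0.106 − 0.133 = 0.396.
g_cld = 0.4678 − 0.396 = 0.07.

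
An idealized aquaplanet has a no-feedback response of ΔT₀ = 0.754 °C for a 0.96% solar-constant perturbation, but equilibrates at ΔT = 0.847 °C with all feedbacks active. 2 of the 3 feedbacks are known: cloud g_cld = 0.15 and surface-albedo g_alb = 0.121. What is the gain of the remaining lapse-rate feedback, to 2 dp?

-0.16

Amplification A = ΔT/ΔT₀ = 0.847/0.754 = 1.123.
Total gain g = 1 − 1/A = 1 − 1/1.123 = 0.1095.
Known gains sum to 0.15 + 0.121 = 0.271.
g_lr = 0.1095 − 0.271 = -0.16.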